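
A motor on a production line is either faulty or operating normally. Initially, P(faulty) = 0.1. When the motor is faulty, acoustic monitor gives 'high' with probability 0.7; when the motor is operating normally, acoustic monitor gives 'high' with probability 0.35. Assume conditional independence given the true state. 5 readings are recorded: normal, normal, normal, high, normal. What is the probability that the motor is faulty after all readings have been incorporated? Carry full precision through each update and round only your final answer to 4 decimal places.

Apply Bayes' rule sequentially, carrying P(faulty) forward.
After 'normal': P(faulty) = 0.3·0.1000 / (0.3·0.1000 + 0.65·0.9000) ≈ 0.0488
After 'normal': P(faulty) = 0.3·0.0488 / (0.3·0.0488 + 0.65·0.9512) ≈ 0.0231
After 'normal': P(faulty) = 0.3·0.0231 / (0.3·0.0231 + 0.65·0.9769) ≈ 0.0108
After 'high': P(faulty) = 0.7·0.0108 / (0.7·0.0108 + 0.35·0.9892) ≈ 0.0214
After 'normal': P(faulty) = 0.3·0.0214 / (0.3·0.0214 + 0.65·0.9786) ≈ 0.0100

0.0100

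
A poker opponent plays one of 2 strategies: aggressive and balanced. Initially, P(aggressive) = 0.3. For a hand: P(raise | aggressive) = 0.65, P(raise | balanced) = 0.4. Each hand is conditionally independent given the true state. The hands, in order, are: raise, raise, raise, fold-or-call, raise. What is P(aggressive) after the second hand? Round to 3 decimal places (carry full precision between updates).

After 'raise': P(aggressive) = 0.65·0.3000 / (0.65·0.3000 + 0.4·0.7000) ≈ 0.4105
After 'raise': P(aggressive) = 0.65·0.4105 / (0.65·0.4105 + 0.4·0.5895) ≈ 0.5309

0.531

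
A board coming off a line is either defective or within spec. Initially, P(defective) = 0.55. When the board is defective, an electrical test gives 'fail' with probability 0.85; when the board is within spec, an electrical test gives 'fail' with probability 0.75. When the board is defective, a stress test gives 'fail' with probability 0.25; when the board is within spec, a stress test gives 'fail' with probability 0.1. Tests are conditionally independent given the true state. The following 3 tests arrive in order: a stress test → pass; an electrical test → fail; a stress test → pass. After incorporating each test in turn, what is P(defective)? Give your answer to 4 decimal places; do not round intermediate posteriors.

After a stress test='pass': P(defective) = 0.75·0.5500 / (0.75·0.5500 + 0.9·0.4500) ≈ 0.5046
After an electrical test='fail': P(defective) = 0.85·0.5046 / (0.85·0.5046 + 0.75·0.4954) ≈ 0.5358
After a stress test='pass': P(defective) = 0.75·0.5358 / (0.75·0.5358 + 0.9·0.4642) ≈ 0.4903

0.4903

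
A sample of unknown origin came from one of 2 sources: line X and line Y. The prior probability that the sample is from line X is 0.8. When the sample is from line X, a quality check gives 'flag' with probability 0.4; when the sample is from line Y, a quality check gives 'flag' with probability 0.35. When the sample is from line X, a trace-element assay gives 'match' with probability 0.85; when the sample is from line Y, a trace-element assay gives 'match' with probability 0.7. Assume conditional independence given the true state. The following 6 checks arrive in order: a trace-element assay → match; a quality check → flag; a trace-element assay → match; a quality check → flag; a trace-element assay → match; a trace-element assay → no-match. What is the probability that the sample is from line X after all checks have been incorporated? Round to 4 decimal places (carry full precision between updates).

0.8239

After a trace-element assay='match': P(line X) = 0.85·0.8000 / (0.85·0.8000 + 0.7·0.2000) ≈ 0.8293
After a quality check='flag': P(line X) = 0.4·0.8293 / (0.4·0.8293 + 0.35·0.1707) ≈ 0.8474
After a trace-element assay='match': P(line X) = 0.85·0.8474 / (0.85·0.8474 + 0.7·0.1526) ≈ 0.8708
After a quality check='flag': P(line X) = 0.4·0.8708 / (0.4·0.8708 + 0.35·0.1292) ≈ 0.8851
After a trace-element assay='match': P(line X) = 0.85·0.8851 / (0.85·0.8851 + 0.7·0.1149) ≈ 0.9034
After a trace-element assay='no-match': P(line X) = 0.15·0.9034 / (0.15·0.9034 + 0.3·0.0966) ≈ 0.8239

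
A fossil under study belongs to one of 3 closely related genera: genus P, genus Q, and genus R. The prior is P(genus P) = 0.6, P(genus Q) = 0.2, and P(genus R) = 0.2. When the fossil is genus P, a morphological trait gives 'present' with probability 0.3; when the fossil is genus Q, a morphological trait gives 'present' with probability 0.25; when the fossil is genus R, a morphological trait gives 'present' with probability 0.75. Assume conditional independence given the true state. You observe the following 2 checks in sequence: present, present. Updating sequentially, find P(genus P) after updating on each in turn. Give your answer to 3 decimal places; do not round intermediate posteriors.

Each posterior becomes the prior for the next update.
After 'present': normaliser = 0.3·0.6000 + 0.25·0.2000 + 0.75·0.2000; P(genus P) ≈ 0.4737, P(genus Q) ≈ 0.1316, P(genus R) ≈ 0.3947
After 'present': normaliser = 0.3·0.4737 + 0.25·0.1316 + 0.75·0.3947; P(genus P) ≈ 0.3017, P(genus Q) ≈ 0.0698, P(genus R) ≈ 0.6285

0.302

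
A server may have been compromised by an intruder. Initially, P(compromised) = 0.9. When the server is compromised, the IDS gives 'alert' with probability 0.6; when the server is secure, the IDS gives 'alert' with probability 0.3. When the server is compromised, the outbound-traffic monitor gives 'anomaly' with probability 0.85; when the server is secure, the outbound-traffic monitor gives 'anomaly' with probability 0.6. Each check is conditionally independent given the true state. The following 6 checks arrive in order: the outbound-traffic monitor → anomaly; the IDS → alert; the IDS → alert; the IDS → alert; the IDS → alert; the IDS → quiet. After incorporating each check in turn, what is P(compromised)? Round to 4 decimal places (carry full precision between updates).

After the outbound-traffic monitor='anomaly': P(compromised) = 0.85·0.9000 / (0.85·0.9000 + 0.6·0.1000) ≈ 0.9273
After the IDS='alert': P(compromised) = 0.6·0.9273 / (0.6·0.9273 + 0.3·0.0727) ≈ 0.9623
After the IDS='alert': P(compromised) = 0.6·0.9623 / (0.6·0.9623 + 0.3·0.0377) ≈ 0.9808
After the IDS='alert': P(compromised) = 0.6·0.9808 / (0.6·0.9808 + 0.3·0.0192) ≈ 0.9903
After the IDS='alert': P(compromised) = 0.6·0.9903 / (0.6·0.9903 + 0.3·0.0097) ≈ 0.9951
After the IDS='quiet': P(compromised) = 0.4·0.9951 / (0.4·0.9951 + 0.7·0.0049) ≈ 0.9915

0.9915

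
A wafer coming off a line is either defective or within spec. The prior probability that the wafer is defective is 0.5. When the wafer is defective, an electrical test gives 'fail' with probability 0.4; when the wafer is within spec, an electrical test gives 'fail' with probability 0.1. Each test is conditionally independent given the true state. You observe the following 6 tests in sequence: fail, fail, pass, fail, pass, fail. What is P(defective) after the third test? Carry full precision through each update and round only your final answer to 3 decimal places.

After 'fail': P(defective) = 0.4·0.5000 / (0.4·0.5000 + 0.1·0.5000) ≈ 0.8000
After 'fail': P(defective) = 0.4·0.8000 / (0.4·0.8000 + 0.1·0.2000) ≈ 0.9412
After 'pass': P(defective) = 0.6·0.9412 / (0.6·0.9412 + 0.9·0.0588) ≈ 0.9143

0.914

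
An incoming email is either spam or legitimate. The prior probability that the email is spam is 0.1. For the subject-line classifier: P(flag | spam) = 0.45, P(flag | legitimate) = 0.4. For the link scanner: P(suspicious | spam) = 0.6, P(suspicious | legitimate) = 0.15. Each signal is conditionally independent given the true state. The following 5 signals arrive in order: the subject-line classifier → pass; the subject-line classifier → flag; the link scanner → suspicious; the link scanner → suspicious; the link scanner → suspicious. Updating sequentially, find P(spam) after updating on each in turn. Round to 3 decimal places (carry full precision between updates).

After the subject-line classifier='pass': P(spam) = 0.55·0.1000 / (0.55·0.1000 + 0.6·0.9000) ≈ 0.0924
After the subject-line classifier='flag': P(spam) = 0.45·0.0924 / (0.45·0.0924 + 0.4·0.9076) ≈ 0.1028
After the link scanner='suspicious': P(spam) = 0.6·0.1028 / (0.6·0.1028 + 0.15·0.8972) ≈ 0.3143
After the link scanner='suspicious': P(spam) = 0.6·0.3143 / (0.6·0.3143 + 0.15·0.6857) ≈ 0.6471
After the link scanner='suspicious': P(spam) = 0.6·0.6471 / (0.6·0.6471 + 0.15·0.3529) ≈ 0.8800

0.880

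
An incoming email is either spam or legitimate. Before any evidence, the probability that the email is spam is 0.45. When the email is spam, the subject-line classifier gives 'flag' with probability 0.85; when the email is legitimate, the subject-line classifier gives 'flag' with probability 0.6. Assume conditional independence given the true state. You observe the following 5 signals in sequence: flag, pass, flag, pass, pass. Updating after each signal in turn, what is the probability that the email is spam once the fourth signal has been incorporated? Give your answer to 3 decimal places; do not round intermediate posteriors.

Apply Bayes' rule sequentially, carrying P(spam) forward.
After 'flag': P(spam) = 0.85·0.4500 / (0.85·0.4500 + 0.6·0.5500) ≈ 0.5368
After 'pass': P(spam) = 0.15·0.5368 / (0.15·0.5368 + 0.4·0.4632) ≈ 0.3030
After 'flag': P(spam) = 0.85·0.3030 / (0.85·0.3030 + 0.6·0.6970) ≈ 0.3811
After 'pass': P(spam) = 0.15·0.3811 / (0.15·0.3811 + 0.4·0.6189) ≈ 0.1876

0.188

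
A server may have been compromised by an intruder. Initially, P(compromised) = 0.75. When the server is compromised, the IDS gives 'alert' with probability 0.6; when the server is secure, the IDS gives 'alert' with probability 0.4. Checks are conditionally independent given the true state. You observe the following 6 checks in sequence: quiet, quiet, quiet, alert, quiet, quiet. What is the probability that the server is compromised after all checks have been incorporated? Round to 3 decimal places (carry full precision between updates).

Apply Bayes' rule sequentially, carrying P(compromised) forward.
After 'quiet': P(compromised) = 0.4·0.7500 / (0.4·0.7500 + 0.6·0.2500) ≈ 0.6667
After 'quiet': P(compromised) = 0.4·0.6667 / (0.4·0.6667 + 0.6·0.3333) ≈ 0.5714
After 'quiet': P(compromised) = 0.4·0.5714 / (0.4·0.5714 + 0.6·0.4286) ≈ 0.4706
After 'alert': P(compromised) = 0.6·0.4706 / (0.6·0.4706 + 0.4·0.5294) ≈ 0.5714
After 'quiet': P(compromised) = 0.4·0.5714 / (0.4·0.5714 + 0.6·0.4286) ≈ 0.4706
After 'quiet': P(compromised) = 0.4·0.4706 / (0.4·0.4706 + 0.6·0.5294) ≈ 0.3721

0.372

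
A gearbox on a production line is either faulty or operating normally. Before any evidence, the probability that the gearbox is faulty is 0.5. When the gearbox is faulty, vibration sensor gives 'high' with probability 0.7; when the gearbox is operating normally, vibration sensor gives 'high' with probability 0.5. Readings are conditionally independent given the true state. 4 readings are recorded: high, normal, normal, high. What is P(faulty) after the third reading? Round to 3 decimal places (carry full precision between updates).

After 'high': P(faulty) = 0.7·0.5000 / (0.7·0.5000 + 0.5·0.5000) ≈ 0.5833
After 'normal': P(faulty) = 0.3·0.5833 / (0.3·0.5833 + 0.5·0.4167) ≈ 0.4565
After 'normal': P(faulty) = 0.3·0.4565 / (0.3·0.4565 + 0.5·0.5435) ≈ 0.3351

0.335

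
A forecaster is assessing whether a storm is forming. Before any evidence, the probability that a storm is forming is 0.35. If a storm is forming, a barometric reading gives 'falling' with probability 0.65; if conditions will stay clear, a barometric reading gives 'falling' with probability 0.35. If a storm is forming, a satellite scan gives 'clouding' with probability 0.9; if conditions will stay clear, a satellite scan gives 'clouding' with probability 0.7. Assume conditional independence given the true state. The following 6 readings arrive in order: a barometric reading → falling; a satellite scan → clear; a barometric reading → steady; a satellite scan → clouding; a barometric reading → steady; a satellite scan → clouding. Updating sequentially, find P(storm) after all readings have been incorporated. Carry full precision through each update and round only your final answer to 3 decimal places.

0.138

After a barometric reading='falling': P(storm) = 0.65·0.3500 / (0.65·0.3500 + 0.35·0.6500) ≈ 0.5000
After a satellite scan='clear': P(storm) = 0.1·0.5000 / (0.1·0.5000 + 0.3·0.5000) ≈ 0.2500
After a barometric reading='steady': P(storm) = 0.35·0.2500 / (0.35·0.2500 + 0.65·0.7500) ≈ 0.1522
After a satellite scan='clouding': P(storm) = 0.9·0.1522 / (0.9·0.1522 + 0.7·0.8478) ≈ 0.1875
After a barometric reading='steady': P(storm) = 0.35·0.1875 / (0.35·0.1875 + 0.65·0.8125) ≈ 0.1105
After a satellite scan='clouding': P(storm) = 0.9·0.1105 / (0.9·0.1105 + 0.7·0.8895) ≈ 0.1378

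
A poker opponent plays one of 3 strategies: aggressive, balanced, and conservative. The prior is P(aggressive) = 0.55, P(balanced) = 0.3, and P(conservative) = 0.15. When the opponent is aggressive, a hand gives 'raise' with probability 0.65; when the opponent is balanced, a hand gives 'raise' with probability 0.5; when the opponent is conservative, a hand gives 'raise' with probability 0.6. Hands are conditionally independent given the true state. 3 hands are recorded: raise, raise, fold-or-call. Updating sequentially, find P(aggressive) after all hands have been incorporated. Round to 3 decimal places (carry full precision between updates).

After 'raise': normaliser = 0.65·0.5500 + 0.5·0.3000 + 0.6·0.1500; P(aggressive) ≈ 0.5983, P(balanced) ≈ 0.2510, P(conservative) ≈ 0.1506
After 'raise': normaliser = 0.65·0.5983 + 0.5·0.2510 + 0.6·0.1506; P(aggressive) ≈ 0.6430, P(balanced) ≈ 0.2075, P(conservative) ≈ 0.1494
After 'fold-or-call': normaliser = 0.35·0.6430 + 0.5·0.2075 + 0.4·0.1494; P(aggressive) ≈ 0.5792, P(balanced) ≈ 0.2670, P(conservative) ≈ 0.1538

0.579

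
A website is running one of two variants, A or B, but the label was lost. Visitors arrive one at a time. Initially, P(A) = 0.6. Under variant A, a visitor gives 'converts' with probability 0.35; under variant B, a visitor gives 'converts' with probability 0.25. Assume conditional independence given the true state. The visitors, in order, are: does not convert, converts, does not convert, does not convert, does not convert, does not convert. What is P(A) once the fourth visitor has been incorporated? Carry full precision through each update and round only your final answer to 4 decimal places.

0.5775

Apply Bayes' rule sequentially, carrying P(A) forward.
After 'does not convert': P(A) = 0.65·0.6000 / (0.65·0.6000 + 0.75·0.4000) ≈ 0.5652
After 'converts': P(A) = 0.35·0.5652 / (0.35·0.5652 + 0.25·0.4348) ≈ 0.6454
After 'does not convert': P(A) = 0.65·0.6454 / (0.65·0.6454 + 0.75·0.3546) ≈ 0.6120
After 'does not convert': P(A) = 0.65·0.6120 / (0.65·0.6120 + 0.75·0.3880) ≈ 0.5775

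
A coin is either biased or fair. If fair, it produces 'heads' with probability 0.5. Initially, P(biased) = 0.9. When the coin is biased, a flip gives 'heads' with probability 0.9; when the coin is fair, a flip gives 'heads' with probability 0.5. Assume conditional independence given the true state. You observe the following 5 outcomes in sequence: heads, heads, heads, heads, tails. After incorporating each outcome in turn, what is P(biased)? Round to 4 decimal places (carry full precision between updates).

0.9497

Each posterior becomes the prior for the next update.
After 'heads': P(biased) = 0.9·0.9000 / (0.9·0.9000 + 0.5·0.1000) ≈ 0.9419
After 'heads': P(biased) = 0.9·0.9419 / (0.9·0.9419 + 0.5·0.0581) ≈ 0.9668
After 'heads': P(biased) = 0.9·0.9668 / (0.9·0.9668 + 0.5·0.0332) ≈ 0.9813
After 'heads': P(biased) = 0.9·0.9813 / (0.9·0.9813 + 0.5·0.0187) ≈ 0.9895
After 'tails': P(biased) = 0.1·0.9895 / (0.1·0.9895 + 0.5·0.0105) ≈ 0.9497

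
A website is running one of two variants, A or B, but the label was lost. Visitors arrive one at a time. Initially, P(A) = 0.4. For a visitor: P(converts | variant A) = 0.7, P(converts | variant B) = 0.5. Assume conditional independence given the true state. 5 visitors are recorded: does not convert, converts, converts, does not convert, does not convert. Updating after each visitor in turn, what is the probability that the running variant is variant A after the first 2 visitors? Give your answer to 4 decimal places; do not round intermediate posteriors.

After 'does not convert': P(A) = 0.3·0.4000 / (0.3·0.4000 + 0.5·0.6000) ≈ 0.2857
After 'converts': P(A) = 0.7·0.2857 / (0.7·0.2857 + 0.5·0.7143) ≈ 0.3590

0.3590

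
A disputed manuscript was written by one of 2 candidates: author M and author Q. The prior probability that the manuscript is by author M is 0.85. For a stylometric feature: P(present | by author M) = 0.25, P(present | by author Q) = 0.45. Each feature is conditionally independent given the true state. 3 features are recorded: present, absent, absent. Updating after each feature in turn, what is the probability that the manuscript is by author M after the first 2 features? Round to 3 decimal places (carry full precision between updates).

0.811

After 'present': P(author M) = 0.25·0.8500 / (0.25·0.8500 + 0.45·0.1500) ≈ 0.7589
After 'absent': P(author M) = 0.75·0.7589 / (0.75·0.7589 + 0.55·0.2411) ≈ 0.8111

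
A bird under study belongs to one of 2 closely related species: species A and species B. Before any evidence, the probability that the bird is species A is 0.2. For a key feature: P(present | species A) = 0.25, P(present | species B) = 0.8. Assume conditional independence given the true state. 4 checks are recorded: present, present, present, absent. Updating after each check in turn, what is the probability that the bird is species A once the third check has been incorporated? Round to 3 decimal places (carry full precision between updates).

After 'present': P(species A) = 0.25·0.2000 / (0.25·0.2000 + 0.8·0.8000) ≈ 0.0725
After 'present': P(species A) = 0.25·0.0725 / (0.25·0.0725 + 0.8·0.9275) ≈ 0.0238
After 'present': P(species A) = 0.25·0.0238 / (0.25·0.0238 + 0.8·0.9762) ≈ 0.0076

0.008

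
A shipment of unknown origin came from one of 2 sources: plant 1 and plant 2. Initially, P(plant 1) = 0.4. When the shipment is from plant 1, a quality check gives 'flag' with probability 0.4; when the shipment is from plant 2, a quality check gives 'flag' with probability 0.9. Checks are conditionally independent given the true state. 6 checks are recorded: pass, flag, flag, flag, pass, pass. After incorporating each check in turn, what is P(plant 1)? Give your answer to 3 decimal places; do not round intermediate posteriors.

0.927

After 'pass': P(plant 1) = 0.6·0.4000 / (0.6·0.4000 + 0.1·0.6000) ≈ 0.8000
After 'flag': P(plant 1) = 0.4·0.8000 / (0.4·0.8000 + 0.9·0.2000) ≈ 0.6400
After 'flag': P(plant 1) = 0.4·0.6400 / (0.4·0.6400 + 0.9·0.3600) ≈ 0.4414
After 'flag': P(plant 1) = 0.4·0.4414 / (0.4·0.4414 + 0.9·0.5586) ≈ 0.2599
After 'pass': P(plant 1) = 0.6·0.2599 / (0.6·0.2599 + 0.1·0.7401) ≈ 0.6781
After 'pass': P(plant 1) = 0.6·0.6781 / (0.6·0.6781 + 0.1·0.3219) ≈ 0.9267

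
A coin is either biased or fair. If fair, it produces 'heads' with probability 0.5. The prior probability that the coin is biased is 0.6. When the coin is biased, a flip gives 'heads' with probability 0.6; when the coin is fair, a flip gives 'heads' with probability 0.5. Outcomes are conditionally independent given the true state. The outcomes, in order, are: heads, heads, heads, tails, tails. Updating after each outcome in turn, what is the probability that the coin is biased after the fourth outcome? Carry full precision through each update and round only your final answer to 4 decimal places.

0.6746

After 'heads': P(biased) = 0.6·0.6000 / (0.6·0.6000 + 0.5·0.4000) ≈ 0.6429
After 'heads': P(biased) = 0.6·0.6429 / (0.6·0.6429 + 0.5·0.3571) ≈ 0.6835
After 'heads': P(biased) = 0.6·0.6835 / (0.6·0.6835 + 0.5·0.3165) ≈ 0.7216
After 'tails': P(biased) = 0.4·0.7216 / (0.4·0.7216 + 0.5·0.2784) ≈ 0.6746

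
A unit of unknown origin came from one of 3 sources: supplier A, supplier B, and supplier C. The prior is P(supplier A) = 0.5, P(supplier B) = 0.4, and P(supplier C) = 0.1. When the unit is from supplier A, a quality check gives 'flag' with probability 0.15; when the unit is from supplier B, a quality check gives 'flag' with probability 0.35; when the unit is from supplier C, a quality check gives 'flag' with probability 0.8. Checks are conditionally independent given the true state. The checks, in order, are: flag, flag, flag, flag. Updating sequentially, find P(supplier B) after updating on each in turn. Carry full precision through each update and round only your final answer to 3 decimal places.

After 'flag': normaliser = 0.15·0.5000 + 0.35·0.4000 + 0.8·0.1000; P(supplier A) ≈ 0.2542, P(supplier B) ≈ 0.4746, P(supplier C) ≈ 0.2712
After 'flag': normaliser = 0.15·0.2542 + 0.35·0.4746 + 0.8·0.2712; P(supplier A) ≈ 0.0905, P(supplier B) ≈ 0.3944, P(supplier C) ≈ 0.5151
After 'flag': normaliser = 0.15·0.0905 + 0.35·0.3944 + 0.8·0.5151; P(supplier A) ≈ 0.0241, P(supplier B) ≈ 0.2449, P(supplier C) ≈ 0.7310
After 'flag': normaliser = 0.15·0.0241 + 0.35·0.2449 + 0.8·0.7310; P(supplier A) ≈ 0.0054, P(supplier B) ≈ 0.1271, P(supplier C) ≈ 0.8675

0.127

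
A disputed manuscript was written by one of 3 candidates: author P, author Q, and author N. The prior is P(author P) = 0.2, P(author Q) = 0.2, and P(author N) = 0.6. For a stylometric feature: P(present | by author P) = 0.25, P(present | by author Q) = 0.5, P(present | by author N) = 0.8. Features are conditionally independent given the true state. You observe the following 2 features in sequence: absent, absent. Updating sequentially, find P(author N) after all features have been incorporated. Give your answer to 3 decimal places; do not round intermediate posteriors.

0.129

After 'absent': normaliser = 0.75·0.2000 + 0.5·0.2000 + 0.2·0.6000; P(author P) ≈ 0.4054, P(author Q) ≈ 0.2703, P(author N) ≈ 0.3243
After 'absent': normaliser = 0.75·0.4054 + 0.5·0.2703 + 0.2·0.3243; P(author P) ≈ 0.6032, P(author Q) ≈ 0.2681, P(author N) ≈ 0.1287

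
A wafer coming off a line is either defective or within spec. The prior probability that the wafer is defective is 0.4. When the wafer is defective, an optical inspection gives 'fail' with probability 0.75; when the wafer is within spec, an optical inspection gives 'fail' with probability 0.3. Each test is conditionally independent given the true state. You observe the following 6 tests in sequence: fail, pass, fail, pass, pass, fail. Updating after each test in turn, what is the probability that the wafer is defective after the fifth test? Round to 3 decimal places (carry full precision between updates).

Each posterior becomes the prior for the next update.
After 'fail': P(defective) = 0.75·0.4000 / (0.75·0.4000 + 0.3·0.6000) ≈ 0.6250
After 'pass': P(defective) = 0.25·0.6250 / (0.25·0.6250 + 0.7·0.3750) ≈ 0.3731
After 'fail': P(defective) = 0.75·0.3731 / (0.75·0.3731 + 0.3·0.6269) ≈ 0.5981
After 'pass': P(defective) = 0.25·0.5981 / (0.25·0.5981 + 0.7·0.4019) ≈ 0.3470
After 'pass': P(defective) = 0.25·0.3470 / (0.25·0.3470 + 0.7·0.6530) ≈ 0.1595

0.160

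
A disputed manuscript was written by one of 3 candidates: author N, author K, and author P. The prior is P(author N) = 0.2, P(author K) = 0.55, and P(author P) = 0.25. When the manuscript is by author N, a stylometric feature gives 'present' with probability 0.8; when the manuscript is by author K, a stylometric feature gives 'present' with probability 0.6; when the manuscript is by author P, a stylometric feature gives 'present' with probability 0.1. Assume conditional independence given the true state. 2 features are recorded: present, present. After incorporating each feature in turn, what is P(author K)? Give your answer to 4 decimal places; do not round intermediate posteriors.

Apply Bayes' rule sequentially, carrying P(author K) forward.
After 'present': normaliser = 0.8·0.2000 + 0.6·0.5500 + 0.1·0.2500; P(author N) ≈ 0.3107, P(author K) ≈ 0.6408, P(author P) ≈ 0.0485
After 'present': normaliser = 0.8·0.3107 + 0.6·0.6408 + 0.1·0.0485; P(author N) ≈ 0.3896, P(author K) ≈ 0.6027, P(author P) ≈ 0.0076

0.6027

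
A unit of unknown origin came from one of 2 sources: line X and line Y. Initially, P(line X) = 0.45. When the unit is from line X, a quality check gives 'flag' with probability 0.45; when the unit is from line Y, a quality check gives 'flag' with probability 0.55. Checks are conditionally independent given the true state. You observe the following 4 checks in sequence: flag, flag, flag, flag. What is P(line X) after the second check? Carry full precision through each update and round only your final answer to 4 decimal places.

After 'flag': P(line X) = 0.45·0.4500 / (0.45·0.4500 + 0.55·0.5500) ≈ 0.4010
After 'flag': P(line X) = 0.45·0.4010 / (0.45·0.4010 + 0.55·0.5990) ≈ 0.3539

0.3539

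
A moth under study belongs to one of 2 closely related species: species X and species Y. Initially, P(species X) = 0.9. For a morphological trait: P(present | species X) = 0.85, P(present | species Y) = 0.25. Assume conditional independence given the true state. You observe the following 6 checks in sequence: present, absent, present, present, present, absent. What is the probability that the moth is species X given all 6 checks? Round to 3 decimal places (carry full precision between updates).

Apply Bayes' rule sequentially, carrying P(species X) forward.
After 'present': P(species X) = 0.85·0.9000 / (0.85·0.9000 + 0.25·0.1000) ≈ 0.9684
After 'absent': P(species X) = 0.15·0.9684 / (0.15·0.9684 + 0.75·0.0316) ≈ 0.8596
After 'present': P(species X) = 0.85·0.8596 / (0.85·0.8596 + 0.25·0.1404) ≈ 0.9541
After 'present': P(species X) = 0.85·0.9541 / (0.85·0.9541 + 0.25·0.0459) ≈ 0.9861
After 'present': P(species X) = 0.85·0.9861 / (0.85·0.9861 + 0.25·0.0139) ≈ 0.9959
After 'absent': P(species X) = 0.15·0.9959 / (0.15·0.9959 + 0.75·0.0041) ≈ 0.9796

0.980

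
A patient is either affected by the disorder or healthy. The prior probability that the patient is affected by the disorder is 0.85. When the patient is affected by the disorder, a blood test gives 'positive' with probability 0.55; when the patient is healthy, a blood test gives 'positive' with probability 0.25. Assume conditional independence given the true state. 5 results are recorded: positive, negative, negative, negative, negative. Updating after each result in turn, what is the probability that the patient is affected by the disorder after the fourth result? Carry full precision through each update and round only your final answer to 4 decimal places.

0.7292

After 'positive': P(affected) = 0.55·0.8500 / (0.55·0.8500 + 0.25·0.1500) ≈ 0.9257
After 'negative': P(affected) = 0.45·0.9257 / (0.45·0.9257 + 0.75·0.0743) ≈ 0.8821
After 'negative': P(affected) = 0.45·0.8821 / (0.45·0.8821 + 0.75·0.1179) ≈ 0.8178
After 'negative': P(affected) = 0.45·0.8178 / (0.45·0.8178 + 0.75·0.1822) ≈ 0.7292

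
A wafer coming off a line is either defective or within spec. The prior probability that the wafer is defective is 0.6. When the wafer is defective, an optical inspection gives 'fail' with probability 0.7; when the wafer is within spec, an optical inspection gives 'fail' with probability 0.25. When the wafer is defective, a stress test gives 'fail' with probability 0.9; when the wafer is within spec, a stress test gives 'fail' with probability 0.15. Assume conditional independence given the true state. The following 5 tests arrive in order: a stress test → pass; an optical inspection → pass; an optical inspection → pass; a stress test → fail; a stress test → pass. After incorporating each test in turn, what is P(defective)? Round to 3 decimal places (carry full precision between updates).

0.020

After a stress test='pass': P(defective) = 0.1·0.6000 / (0.1·0.6000 + 0.85·0.4000) ≈ 0.1500
After an optical inspection='pass': P(defective) = 0.3·0.1500 / (0.3·0.1500 + 0.75·0.8500) ≈ 0.0659
After an optical inspection='pass': P(defective) = 0.3·0.0659 / (0.3·0.0659 + 0.75·0.9341) ≈ 0.0275
After a stress test='fail': P(defective) = 0.9·0.0275 / (0.9·0.0275 + 0.15·0.9725) ≈ 0.1449
After a stress test='pass': P(defective) = 0.1·0.1449 / (0.1·0.1449 + 0.85·0.8551) ≈ 0.0195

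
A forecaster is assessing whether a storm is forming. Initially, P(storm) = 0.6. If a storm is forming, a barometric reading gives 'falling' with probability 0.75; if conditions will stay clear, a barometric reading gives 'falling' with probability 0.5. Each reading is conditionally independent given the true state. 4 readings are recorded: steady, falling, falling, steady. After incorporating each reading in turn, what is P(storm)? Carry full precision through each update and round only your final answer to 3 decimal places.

After 'steady': P(storm) = 0.25·0.6000 / (0.25·0.6000 + 0.5·0.4000) ≈ 0.4286
After 'falling': P(storm) = 0.75·0.4286 / (0.75·0.4286 + 0.5·0.5714) ≈ 0.5294
After 'falling': P(storm) = 0.75·0.5294 / (0.75·0.5294 + 0.5·0.4706) ≈ 0.6279
After 'steady': P(storm) = 0.25·0.6279 / (0.25·0.6279 + 0.5·0.3721) ≈ 0.4576

0.458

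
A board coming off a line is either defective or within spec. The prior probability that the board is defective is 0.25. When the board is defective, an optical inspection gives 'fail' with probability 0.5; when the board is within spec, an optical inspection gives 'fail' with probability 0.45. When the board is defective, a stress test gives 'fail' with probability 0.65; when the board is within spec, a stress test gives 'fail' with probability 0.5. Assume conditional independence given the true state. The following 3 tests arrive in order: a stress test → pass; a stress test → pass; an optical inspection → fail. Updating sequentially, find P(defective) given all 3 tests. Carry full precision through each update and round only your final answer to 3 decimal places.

After a stress test='pass': P(defective) = 0.35·0.2500 / (0.35·0.2500 + 0.5·0.7500) ≈ 0.1892
After a stress test='pass': P(defective) = 0.35·0.1892 / (0.35·0.1892 + 0.5·0.8108) ≈ 0.1404
After an optical inspection='fail': P(defective) = 0.5·0.1404 / (0.5·0.1404 + 0.45·0.8596) ≈ 0.1536

0.154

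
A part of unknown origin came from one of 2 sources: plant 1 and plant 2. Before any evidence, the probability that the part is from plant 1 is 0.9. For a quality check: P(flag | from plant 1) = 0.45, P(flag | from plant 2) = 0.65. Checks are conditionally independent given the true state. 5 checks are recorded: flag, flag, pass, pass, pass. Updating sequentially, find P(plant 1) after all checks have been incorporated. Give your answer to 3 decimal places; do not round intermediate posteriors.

0.944

After 'flag': P(plant 1) = 0.45·0.9000 / (0.45·0.9000 + 0.65·0.1000) ≈ 0.8617
After 'flag': P(plant 1) = 0.45·0.8617 / (0.45·0.8617 + 0.65·0.1383) ≈ 0.8118
After 'pass': P(plant 1) = 0.55·0.8118 / (0.55·0.8118 + 0.35·0.1882) ≈ 0.8714
After 'pass': P(plant 1) = 0.55·0.8714 / (0.55·0.8714 + 0.35·0.1286) ≈ 0.9142
After 'pass': P(plant 1) = 0.55·0.9142 / (0.55·0.9142 + 0.35·0.0858) ≈ 0.9436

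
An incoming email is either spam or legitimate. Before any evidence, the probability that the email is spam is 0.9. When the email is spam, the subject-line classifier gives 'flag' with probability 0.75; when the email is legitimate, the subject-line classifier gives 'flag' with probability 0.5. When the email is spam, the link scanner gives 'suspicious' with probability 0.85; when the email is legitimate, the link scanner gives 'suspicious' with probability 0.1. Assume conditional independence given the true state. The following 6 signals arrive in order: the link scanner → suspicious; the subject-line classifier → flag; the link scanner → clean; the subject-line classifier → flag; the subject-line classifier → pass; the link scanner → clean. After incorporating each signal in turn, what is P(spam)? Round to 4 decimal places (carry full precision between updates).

After the link scanner='suspicious': P(spam) = 0.85·0.9000 / (0.85·0.9000 + 0.1·0.1000) ≈ 0.9871
After the subject-line classifier='flag': P(spam) = 0.75·0.9871 / (0.75·0.9871 + 0.5·0.0129) ≈ 0.9914
After the link scanner='clean': P(spam) = 0.15·0.9914 / (0.15·0.9914 + 0.9·0.0086) ≈ 0.9503
After the subject-line classifier='flag': P(spam) = 0.75·0.9503 / (0.75·0.9503 + 0.5·0.0497) ≈ 0.9663
After the subject-line classifier='pass': P(spam) = 0.25·0.9663 / (0.25·0.9663 + 0.5·0.0337) ≈ 0.9348
After the link scanner='clean': P(spam) = 0.15·0.9348 / (0.15·0.9348 + 0.9·0.0652) ≈ 0.7051

0.7051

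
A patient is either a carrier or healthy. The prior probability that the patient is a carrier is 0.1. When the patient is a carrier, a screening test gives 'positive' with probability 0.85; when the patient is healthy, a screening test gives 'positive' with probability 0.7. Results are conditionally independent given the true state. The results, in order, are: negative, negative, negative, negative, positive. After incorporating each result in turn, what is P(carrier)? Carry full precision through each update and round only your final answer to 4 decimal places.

Each posterior becomes the prior for the next update.
After 'negative': P(carrier) = 0.15·0.1000 / (0.15·0.1000 + 0.3·0.9000) ≈ 0.0526
After 'negative': P(carrier) = 0.15·0.0526 / (0.15·0.0526 + 0.3·0.9474) ≈ 0.0270
After 'negative': P(carrier) = 0.15·0.0270 / (0.15·0.0270 + 0.3·0.9730) ≈ 0.0137
After 'negative': P(carrier) = 0.15·0.0137 / (0.15·0.0137 + 0.3·0.9863) ≈ 0.0069
After 'positive': P(carrier) = 0.85·0.0069 / (0.85·0.0069 + 0.7·0.9931) ≈ 0.0084

0.0084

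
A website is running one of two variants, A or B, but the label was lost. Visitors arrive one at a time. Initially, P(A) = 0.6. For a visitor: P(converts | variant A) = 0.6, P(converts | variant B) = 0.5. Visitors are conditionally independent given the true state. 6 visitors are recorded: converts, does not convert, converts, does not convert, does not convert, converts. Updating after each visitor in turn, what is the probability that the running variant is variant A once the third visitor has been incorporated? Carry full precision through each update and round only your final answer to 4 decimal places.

0.6334

After 'converts': P(A) = 0.6·0.6000 / (0.6·0.6000 + 0.5·0.4000) ≈ 0.6429
After 'does not convert': P(A) = 0.4·0.6429 / (0.4·0.6429 + 0.5·0.3571) ≈ 0.5902
After 'converts': P(A) = 0.6·0.5902 / (0.6·0.5902 + 0.5·0.4098) ≈ 0.6334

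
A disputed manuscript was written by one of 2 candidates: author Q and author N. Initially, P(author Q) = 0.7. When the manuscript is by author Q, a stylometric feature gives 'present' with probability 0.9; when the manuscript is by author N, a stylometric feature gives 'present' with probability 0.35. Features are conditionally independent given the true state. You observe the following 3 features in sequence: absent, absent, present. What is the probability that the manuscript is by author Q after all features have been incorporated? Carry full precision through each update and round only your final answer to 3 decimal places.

After 'absent': P(author Q) = 0.1·0.7000 / (0.1·0.7000 + 0.65·0.3000) ≈ 0.2642
After 'absent': P(author Q) = 0.1·0.2642 / (0.1·0.2642 + 0.65·0.7358) ≈ 0.0523
After 'present': P(author Q) = 0.9·0.0523 / (0.9·0.0523 + 0.35·0.9477) ≈ 0.1244

0.124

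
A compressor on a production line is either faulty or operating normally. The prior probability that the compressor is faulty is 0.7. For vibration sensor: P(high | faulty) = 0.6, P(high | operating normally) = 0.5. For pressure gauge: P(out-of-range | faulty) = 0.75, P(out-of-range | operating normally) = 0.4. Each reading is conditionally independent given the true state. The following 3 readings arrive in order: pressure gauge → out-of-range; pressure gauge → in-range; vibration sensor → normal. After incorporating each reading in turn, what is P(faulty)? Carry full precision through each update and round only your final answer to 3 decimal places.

After pressure gauge='out-of-range': P(faulty) = 0.75·0.7000 / (0.75·0.7000 + 0.4·0.3000) ≈ 0.8140
After pressure gauge='in-range': P(faulty) = 0.25·0.8140 / (0.25·0.8140 + 0.6·0.1860) ≈ 0.6458
After vibration sensor='normal': P(faulty) = 0.4·0.6458 / (0.4·0.6458 + 0.5·0.3542) ≈ 0.5932

0.593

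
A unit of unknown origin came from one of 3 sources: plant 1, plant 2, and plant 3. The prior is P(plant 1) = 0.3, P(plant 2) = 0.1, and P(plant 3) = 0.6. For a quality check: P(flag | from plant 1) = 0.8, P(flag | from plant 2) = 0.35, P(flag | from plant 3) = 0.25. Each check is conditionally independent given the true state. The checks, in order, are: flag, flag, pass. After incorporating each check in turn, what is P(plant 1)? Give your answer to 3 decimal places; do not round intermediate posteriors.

After 'flag': normaliser = 0.8·0.3000 + 0.35·0.1000 + 0.25·0.6000; P(plant 1) ≈ 0.5647, P(plant 2) ≈ 0.0824, P(plant 3) ≈ 0.3529
After 'flag': normaliser = 0.8·0.5647 + 0.35·0.0824 + 0.25·0.3529; P(plant 1) ≈ 0.7942, P(plant 2) ≈ 0.0507, P(plant 3) ≈ 0.1551
After 'pass': normaliser = 0.2·0.7942 + 0.65·0.0507 + 0.75·0.1551; P(plant 1) ≈ 0.5155, P(plant 2) ≈ 0.1069, P(plant 3) ≈ 0.3776

0.516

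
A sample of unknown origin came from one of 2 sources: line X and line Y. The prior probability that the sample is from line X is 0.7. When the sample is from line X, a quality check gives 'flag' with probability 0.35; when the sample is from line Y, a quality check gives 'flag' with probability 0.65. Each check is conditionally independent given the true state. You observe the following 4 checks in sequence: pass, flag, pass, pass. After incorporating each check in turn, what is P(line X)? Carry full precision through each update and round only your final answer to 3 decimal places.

0.889

After 'pass': P(line X) = 0.65·0.7000 / (0.65·0.7000 + 0.35·0.3000) ≈ 0.8125
After 'flag': P(line X) = 0.35·0.8125 / (0.35·0.8125 + 0.65·0.1875) ≈ 0.7000
After 'pass': P(line X) = 0.65·0.7000 / (0.65·0.7000 + 0.35·0.3000) ≈ 0.8125
After 'pass': P(line X) = 0.65·0.8125 / (0.65·0.8125 + 0.35·0.1875) ≈ 0.8895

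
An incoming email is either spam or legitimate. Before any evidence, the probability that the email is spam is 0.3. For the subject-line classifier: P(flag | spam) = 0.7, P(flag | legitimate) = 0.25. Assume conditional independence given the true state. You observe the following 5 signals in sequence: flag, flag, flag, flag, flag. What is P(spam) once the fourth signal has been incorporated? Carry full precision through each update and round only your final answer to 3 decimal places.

0.963

After 'flag': P(spam) = 0.7·0.3000 / (0.7·0.3000 + 0.25·0.7000) ≈ 0.5455
After 'flag': P(spam) = 0.7·0.5455 / (0.7·0.5455 + 0.25·0.4545) ≈ 0.7706
After 'flag': P(spam) = 0.7·0.7706 / (0.7·0.7706 + 0.25·0.2294) ≈ 0.9039
After 'flag': P(spam) = 0.7·0.9039 / (0.7·0.9039 + 0.25·0.0961) ≈ 0.9634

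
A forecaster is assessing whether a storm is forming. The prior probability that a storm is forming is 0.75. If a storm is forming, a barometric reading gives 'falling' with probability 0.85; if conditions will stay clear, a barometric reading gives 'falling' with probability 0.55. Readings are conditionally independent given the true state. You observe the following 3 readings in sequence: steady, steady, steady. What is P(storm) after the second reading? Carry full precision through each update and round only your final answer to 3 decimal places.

After 'steady': P(storm) = 0.15·0.7500 / (0.15·0.7500 + 0.45·0.2500) ≈ 0.5000
After 'steady': P(storm) = 0.15·0.5000 / (0.15·0.5000 + 0.45·0.5000) ≈ 0.2500

0.250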